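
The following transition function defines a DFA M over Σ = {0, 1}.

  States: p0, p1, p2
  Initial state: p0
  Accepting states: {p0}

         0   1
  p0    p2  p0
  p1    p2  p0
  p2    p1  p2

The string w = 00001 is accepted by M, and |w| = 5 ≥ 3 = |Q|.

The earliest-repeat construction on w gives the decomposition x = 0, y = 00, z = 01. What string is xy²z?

0000001

xy^2z = 0·00·00·01 = 0000001.
Reading y = 00 takes M from p2 back to p2, so after x·y·y the machine is still in p2, and z then leads to the accepting state p0. Hence 0000001 ∈ L(M).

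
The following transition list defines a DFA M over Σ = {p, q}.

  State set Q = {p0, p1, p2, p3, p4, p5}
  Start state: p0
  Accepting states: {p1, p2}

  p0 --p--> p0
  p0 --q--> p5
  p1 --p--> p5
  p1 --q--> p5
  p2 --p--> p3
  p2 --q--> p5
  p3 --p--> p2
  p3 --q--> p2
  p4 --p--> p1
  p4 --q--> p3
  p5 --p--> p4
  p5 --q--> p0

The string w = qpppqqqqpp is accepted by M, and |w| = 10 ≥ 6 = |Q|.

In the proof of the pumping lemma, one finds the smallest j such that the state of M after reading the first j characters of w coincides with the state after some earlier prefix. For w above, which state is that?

p5

Run of M on w = q p p p q q q q p p:
  step 0: p0  (start)
  step 1: p5  (read q: p0→p5)
  step 2: p4  (read p: p5→p4)
  step 3: p1  (read p: p4→p1)
  step 4: p5  (read p: p1→p5)   ← first repeat (p5 seen earlier)
  step 5: p0  (read q: p5→p0)
  step 6: p5  (read q: p0→p5)
  step 7: p0  (read q: p5→p0)
  step 8: p5  (read q: p0→p5)
  step 9: p4  (read p: p5→p4)
  step 10: p1  (read p: p4→p1)

The earliest repeat is at step j = 4: M is in p5, which it already visited at step i = 1.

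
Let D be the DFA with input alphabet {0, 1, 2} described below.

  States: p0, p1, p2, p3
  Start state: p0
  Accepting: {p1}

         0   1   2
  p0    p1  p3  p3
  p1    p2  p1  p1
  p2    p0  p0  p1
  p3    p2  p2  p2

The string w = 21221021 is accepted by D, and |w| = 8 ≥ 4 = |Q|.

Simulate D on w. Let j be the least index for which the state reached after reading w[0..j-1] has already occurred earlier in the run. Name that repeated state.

State sequence: p0 -2-> p3 -1-> p2 -2-> p1 -2-> p1 -1-> p1 -0-> p2 -2-> p1 -1-> p1
First repeat at step 4: p1 was already visited.

The earliest repeat is at step j = 4: D is in p1, which it already visited at step i = 3.
Since D has 4 states, any run of length ≥ 4 visits 4+1 states, so by pigeonhole some state repeats within the first 4 steps — that repeat gives the pumpable loop.

p1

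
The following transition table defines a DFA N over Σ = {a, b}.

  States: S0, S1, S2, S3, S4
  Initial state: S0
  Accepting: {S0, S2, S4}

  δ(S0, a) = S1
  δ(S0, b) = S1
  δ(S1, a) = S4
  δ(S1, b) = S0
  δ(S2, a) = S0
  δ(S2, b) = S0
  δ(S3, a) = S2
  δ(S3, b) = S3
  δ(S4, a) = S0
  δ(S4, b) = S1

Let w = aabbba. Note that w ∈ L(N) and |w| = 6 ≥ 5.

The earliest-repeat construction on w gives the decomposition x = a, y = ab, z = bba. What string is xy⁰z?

abba

xy⁰z = xz = a·bba = abba.
Reading y = ab takes N from S1 back to S1, so after x the machine is still in S1, and z then leads to the accepting state S4. Hence abba ∈ L(N).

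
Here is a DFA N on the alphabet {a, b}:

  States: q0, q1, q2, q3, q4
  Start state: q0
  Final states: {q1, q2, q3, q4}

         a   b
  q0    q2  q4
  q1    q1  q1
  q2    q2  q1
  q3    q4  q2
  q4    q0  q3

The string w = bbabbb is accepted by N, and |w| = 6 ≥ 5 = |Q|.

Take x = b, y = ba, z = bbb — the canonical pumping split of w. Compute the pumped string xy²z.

xy^2z = b·ba·ba·bbb = bbababbb.
Reading y = ba takes N from q4 back to q4, so after x·y·y the machine is still in q4, and z then leads to the accepting state q1. Hence bbababbb ∈ L(N).

bbababbb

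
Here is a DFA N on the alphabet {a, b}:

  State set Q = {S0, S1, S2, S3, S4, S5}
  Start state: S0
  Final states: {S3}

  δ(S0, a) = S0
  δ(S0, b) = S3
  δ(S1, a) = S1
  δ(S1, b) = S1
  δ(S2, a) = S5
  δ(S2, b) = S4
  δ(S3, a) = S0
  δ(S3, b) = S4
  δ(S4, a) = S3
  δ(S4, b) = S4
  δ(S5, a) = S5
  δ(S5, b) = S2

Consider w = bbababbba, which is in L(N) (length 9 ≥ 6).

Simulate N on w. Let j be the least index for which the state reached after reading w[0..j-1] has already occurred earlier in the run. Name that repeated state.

S3

State sequence: S0 -b-> S3 -b-> S4 -a-> S3 -b-> S4 -a-> S3 -b-> S4 -b-> S4 -b-> S4 -a-> S3
First repeat at step 3: S3 was already visited.

The earliest repeat is at step j = 3: N is in S3, which it already visited at step i = 1.
Since N has 6 states, any run of length ≥ 6 visits 6+1 states, so by pigeonhole some state repeats within the first 6 steps — that repeat gives the pumpable loop.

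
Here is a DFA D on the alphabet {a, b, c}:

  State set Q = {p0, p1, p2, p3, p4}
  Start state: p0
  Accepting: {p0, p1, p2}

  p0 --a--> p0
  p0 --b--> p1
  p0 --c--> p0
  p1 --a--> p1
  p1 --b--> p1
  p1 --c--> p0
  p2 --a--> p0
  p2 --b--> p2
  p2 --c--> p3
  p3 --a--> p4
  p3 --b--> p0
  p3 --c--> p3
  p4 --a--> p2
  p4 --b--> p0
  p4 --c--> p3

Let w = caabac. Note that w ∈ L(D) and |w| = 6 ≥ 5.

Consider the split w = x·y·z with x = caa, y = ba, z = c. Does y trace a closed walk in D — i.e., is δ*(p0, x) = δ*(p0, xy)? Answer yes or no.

State sequence: p0 -c-> p0 -a-> p0 -a-> p0 -b-> p1 -a-> p1

After x (step 3): p0. After xy (step 5): p1.
They differ (p0 ≠ p1), so y is not a cycle from the state after x; this split is not the one the pumping-lemma construction produces, and pumping y need not keep the string in L(D).

no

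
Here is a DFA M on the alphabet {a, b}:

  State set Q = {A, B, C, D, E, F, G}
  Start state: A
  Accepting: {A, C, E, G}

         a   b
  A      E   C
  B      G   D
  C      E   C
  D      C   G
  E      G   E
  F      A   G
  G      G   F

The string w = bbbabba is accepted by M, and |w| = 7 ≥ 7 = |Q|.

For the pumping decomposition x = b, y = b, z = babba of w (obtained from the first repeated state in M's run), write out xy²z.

xy^2z = b·b·b·babba = bbbbabba.
Reading y = b takes M from C back to C, so after x·y·y the machine is still in C, and z then leads to the accepting state G. Hence bbbbabba ∈ L(M).

bbbbabba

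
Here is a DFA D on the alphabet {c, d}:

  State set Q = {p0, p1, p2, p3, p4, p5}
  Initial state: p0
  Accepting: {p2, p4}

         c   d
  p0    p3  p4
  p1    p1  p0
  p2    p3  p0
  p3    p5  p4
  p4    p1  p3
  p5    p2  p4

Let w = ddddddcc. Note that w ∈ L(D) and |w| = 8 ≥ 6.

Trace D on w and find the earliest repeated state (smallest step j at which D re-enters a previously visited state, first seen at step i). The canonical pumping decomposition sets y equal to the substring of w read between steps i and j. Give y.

dd

State sequence: p0 -d-> p4 -d-> p3 -d-> p4 -d-> p3 -d-> p4 -d-> p3 -c-> p5 -c-> p2
First repeat at step 3: p4 was already visited.

So i = 1, j = 3, giving x = w[0:1] = d, y = w[1:3] = dd, z = w[3:8] = dddcc.
Check: |xy| = 3 ≤ 6 and |y| = 2 ≥ 1. Reading y takes D from p4 back to p4, so every xyⁱz is accepted.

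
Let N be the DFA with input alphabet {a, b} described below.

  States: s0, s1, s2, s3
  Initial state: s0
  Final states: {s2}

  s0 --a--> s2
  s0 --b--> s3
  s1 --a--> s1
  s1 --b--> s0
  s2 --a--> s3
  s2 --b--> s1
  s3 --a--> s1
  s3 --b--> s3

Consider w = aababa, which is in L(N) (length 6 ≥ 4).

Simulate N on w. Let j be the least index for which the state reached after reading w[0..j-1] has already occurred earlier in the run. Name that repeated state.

s3

Run of N on w = a a b a b a:
  step 0: s0  (start)
  step 1: s2  (read a: s0→s2)
  step 2: s3  (read a: s2→s3)
  step 3: s3  (read b: s3→s3)   ← first repeat (s3 seen earlier)
  step 4: s1  (read a: s3→s1)
  step 5: s0  (read b: s1→s0)
  step 6: s2  (read a: s0→s2)

The earliest repeat is at step j = 3: N is in s3, which it already visited at step i = 2.
Pumping length from the standard proof: p = 4 (the number of states). The repeated state found above gives |xy| = j ≤ 4 and |y| = j − i ≥ 1.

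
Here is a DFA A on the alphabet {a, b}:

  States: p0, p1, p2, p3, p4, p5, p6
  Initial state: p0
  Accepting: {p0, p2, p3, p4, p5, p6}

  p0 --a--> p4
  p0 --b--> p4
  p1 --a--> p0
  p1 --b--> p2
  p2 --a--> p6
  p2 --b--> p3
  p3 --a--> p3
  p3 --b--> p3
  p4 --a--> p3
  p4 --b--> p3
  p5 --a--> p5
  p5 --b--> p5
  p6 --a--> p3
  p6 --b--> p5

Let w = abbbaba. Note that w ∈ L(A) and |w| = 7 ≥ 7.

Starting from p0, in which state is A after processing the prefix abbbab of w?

State sequence: p0 -a-> p4 -b-> p3 -b-> p3 -b-> p3 -a-> p3 -b-> p3

After reading 6 characters, A is in state p3.

p3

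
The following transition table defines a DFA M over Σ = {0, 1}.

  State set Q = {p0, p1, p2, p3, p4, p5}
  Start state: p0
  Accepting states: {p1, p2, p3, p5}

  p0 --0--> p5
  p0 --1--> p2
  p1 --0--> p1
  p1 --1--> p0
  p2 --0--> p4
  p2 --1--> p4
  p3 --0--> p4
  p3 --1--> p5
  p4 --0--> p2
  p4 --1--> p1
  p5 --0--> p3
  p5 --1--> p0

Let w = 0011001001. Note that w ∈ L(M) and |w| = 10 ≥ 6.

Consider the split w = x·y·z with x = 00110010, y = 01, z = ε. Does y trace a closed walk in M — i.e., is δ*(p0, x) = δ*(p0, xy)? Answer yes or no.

State sequence: p0 -0-> p5 -0-> p3 -1-> p5 -1-> p0 -0-> p5 -0-> p3 -1-> p5 -0-> p3 -0-> p4 -1-> p1

After x (step 8): p3. After xy (step 10): p1.
They differ (p3 ≠ p1), so y is not a cycle from the state after x; this split is not the one the pumping-lemma construction produces, and pumping y need not keep the string in L(M).

no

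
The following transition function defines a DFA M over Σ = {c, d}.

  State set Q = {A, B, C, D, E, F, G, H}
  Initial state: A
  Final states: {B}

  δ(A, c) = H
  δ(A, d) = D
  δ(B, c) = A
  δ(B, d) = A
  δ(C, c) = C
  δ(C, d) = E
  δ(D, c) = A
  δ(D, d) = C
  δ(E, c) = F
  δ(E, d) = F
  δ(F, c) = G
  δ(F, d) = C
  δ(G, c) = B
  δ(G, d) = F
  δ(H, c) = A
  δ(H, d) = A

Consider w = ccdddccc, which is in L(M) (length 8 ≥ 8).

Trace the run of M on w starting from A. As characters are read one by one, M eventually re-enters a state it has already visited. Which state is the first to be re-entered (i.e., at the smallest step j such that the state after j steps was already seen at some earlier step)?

Run of M on w = c c d d d c c c:
  step 0: A  (start)
  step 1: H  (read c: A→H)
  step 2: A  (read c: H→A)   ← first repeat (A seen earlier)
  step 3: D  (read d: A→D)
  step 4: C  (read d: D→C)
  step 5: E  (read d: C→E)
  step 6: F  (read c: E→F)
  step 7: G  (read c: F→G)
  step 8: B  (read c: G→B)

The earliest repeat is at step j = 2: M is in A, which it already visited at step i = 0.
With |Q| = 8, pigeonhole forces a state repeat no later than step 8; the substring read between the first and second visits to that state can be pumped.

A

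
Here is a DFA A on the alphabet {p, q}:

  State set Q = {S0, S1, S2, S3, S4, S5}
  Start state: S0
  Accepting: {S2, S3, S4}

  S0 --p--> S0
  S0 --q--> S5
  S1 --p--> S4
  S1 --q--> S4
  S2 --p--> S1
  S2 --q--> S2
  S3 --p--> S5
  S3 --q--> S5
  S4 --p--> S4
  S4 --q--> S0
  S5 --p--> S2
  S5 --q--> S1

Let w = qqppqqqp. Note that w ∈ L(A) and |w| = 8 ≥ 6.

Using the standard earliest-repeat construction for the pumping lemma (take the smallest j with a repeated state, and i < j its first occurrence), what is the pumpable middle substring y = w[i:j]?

State sequence: S0 -q-> S5 -q-> S1 -p-> S4 -p-> S4 -q-> S0 -q-> S5 -q-> S1 -p-> S4
First repeat at step 4: S4 was already visited.

So i = 3, j = 4, giving x = w[0:3] = qqp, y = w[3:4] = p, z = w[4:8] = qqqp.
Check: |xy| = 4 ≤ 6 and |y| = 1 ≥ 1. Reading y takes A from S4 back to S4, so every xyⁱz is accepted.
The DFA has 6 states, so the proof of the pumping lemma guarantees a repeated state among the first 6+1 visited; the segment between the two visits is the pumpable y.

p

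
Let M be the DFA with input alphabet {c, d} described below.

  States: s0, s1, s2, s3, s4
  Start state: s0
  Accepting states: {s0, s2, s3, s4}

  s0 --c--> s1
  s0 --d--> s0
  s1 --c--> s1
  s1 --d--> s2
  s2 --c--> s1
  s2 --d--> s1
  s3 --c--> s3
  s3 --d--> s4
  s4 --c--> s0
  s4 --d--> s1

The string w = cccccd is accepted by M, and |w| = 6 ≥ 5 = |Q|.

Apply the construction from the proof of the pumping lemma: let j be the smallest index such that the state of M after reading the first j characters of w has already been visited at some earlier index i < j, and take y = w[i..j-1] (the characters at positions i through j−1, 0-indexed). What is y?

State sequence: s0 -c-> s1 -c-> s1 -c-> s1 -c-> s1 -c-> s1 -d-> s2
First repeat at step 2: s1 was already visited.

So i = 1, j = 2, giving x = w[0:1] = c, y = w[1:2] = c, z = w[2:6] = cccd.
Check: |xy| = 2 ≤ 5 and |y| = 1 ≥ 1. Reading y takes M from s1 back to s1, so every xyⁱz is accepted.
Pumping length from the standard proof: p = 5 (the number of states). The repeated state found above gives |xy| = j ≤ 5 and |y| = j − i ≥ 1.

c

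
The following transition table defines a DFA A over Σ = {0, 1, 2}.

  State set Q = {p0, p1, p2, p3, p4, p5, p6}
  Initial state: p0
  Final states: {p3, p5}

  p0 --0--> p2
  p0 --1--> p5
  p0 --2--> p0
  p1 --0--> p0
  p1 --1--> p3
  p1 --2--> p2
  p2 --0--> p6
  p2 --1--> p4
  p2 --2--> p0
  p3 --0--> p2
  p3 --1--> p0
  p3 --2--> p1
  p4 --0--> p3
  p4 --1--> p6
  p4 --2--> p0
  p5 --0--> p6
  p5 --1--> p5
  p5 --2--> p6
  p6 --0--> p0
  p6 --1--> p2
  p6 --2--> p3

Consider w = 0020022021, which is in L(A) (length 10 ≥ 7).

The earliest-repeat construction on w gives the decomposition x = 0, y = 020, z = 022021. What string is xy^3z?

0020020020022021

xy^3z = 0·020·020·020·022021 = 0020020020022021.
Reading y = 020 takes A from p2 back to p2, so after x·y·y·y the machine is still in p2, and z then leads to the accepting state p5. Hence 0020020020022021 ∈ L(A).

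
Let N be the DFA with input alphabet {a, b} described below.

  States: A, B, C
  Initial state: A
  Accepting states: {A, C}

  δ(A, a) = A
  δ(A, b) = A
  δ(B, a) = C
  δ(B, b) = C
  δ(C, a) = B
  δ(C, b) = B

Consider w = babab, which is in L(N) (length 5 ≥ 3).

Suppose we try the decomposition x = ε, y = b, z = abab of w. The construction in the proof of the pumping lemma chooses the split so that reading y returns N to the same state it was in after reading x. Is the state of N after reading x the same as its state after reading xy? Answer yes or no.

State sequence: A -b-> A

After x (step 0): A. After xy (step 1): A.
They match, so y = b drives N around a cycle from A back to itself; pumping y any number of times keeps N in A before reading z, and xyⁱz ∈ L(N) for every i ≥ 0.

yes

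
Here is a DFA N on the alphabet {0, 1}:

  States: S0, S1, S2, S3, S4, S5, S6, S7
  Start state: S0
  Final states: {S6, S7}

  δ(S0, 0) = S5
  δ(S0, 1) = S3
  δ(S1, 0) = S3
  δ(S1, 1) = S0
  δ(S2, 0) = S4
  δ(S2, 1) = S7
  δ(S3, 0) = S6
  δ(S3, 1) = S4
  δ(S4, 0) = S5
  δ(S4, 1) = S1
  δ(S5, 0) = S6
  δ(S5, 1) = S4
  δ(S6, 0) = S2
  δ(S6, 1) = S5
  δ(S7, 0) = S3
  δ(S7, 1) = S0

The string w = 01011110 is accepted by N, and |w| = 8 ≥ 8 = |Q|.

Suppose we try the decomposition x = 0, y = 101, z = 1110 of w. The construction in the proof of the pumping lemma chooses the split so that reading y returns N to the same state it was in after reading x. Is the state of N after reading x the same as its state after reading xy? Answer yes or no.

no

Run of N on the first 4 characters of w = 0 1 0 1:
  step 0: S0  (start)
  step 1: S5  (read 0: S0→S5)
  step 2: S4  (read 1: S5→S4)
  step 3: S5  (read 0: S4→S5)
  step 4: S4  (read 1: S5→S4)

After x (step 1): S5. After xy (step 4): S4.
They differ (S5 ≠ S4), so y is not a cycle from the state after x; this split is not the one the pumping-lemma construction produces, and pumping y need not keep the string in L(N).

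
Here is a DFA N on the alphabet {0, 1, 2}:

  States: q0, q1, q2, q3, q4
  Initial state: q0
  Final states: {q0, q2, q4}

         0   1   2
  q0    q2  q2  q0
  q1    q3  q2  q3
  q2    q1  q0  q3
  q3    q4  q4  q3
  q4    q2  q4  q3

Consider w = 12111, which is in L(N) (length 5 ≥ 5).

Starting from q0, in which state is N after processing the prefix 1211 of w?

q4

State sequence: q0 -1-> q2 -2-> q3 -1-> q4 -1-> q4

After reading 4 characters, N is in state q4.
(This kind of state-tracing is the core of the pumping-lemma construction: with 5 states, pigeonhole forces a repeat within the first 5 steps.)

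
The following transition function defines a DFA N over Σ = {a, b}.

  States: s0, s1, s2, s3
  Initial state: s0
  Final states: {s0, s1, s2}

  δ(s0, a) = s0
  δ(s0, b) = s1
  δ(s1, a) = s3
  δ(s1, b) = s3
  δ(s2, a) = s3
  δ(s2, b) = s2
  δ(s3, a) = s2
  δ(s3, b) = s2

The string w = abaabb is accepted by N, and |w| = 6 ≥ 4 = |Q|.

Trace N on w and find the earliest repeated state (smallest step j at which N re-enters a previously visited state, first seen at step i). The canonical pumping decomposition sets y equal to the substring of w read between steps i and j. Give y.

a

Run of N on w = a b a a b b:
  step 0: s0  (start)
  step 1: s0  (read a: s0→s0)   ← first repeat (s0 seen earlier)
  step 2: s1  (read b: s0→s1)
  step 3: s3  (read a: s1→s3)
  step 4: s2  (read a: s3→s2)
  step 5: s2  (read b: s2→s2)
  step 6: s2  (read b: s2→s2)

So i = 0, j = 1, giving x = w[0:0] = ε, y = w[0:1] = a, z = w[1:6] = baabb.
Check: |xy| = 1 ≤ 4 and |y| = 1 ≥ 1. Reading y takes N from s0 back to s0, so every xyⁱz is accepted.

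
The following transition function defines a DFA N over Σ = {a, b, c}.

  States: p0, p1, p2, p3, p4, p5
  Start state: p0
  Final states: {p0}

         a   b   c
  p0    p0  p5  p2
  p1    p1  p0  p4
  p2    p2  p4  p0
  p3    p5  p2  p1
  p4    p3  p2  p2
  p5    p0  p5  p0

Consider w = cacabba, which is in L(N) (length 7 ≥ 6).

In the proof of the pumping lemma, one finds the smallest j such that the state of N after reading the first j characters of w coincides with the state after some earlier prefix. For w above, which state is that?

Run of N on w = c a c a b b a:
  step 0: p0  (start)
  step 1: p2  (read c: p0→p2)
  step 2: p2  (read a: p2→p2)   ← first repeat (p2 seen earlier)
  step 3: p0  (read c: p2→p0)
  step 4: p0  (read a: p0→p0)
  step 5: p5  (read b: p0→p5)
  step 6: p5  (read b: p5→p5)
  step 7: p0  (read a: p5→p0)

The earliest repeat is at step j = 2: N is in p2, which it already visited at step i = 1.
The DFA has 6 states, so the proof of the pumping lemma guarantees a repeated state among the first 6+1 visited; the segment between the two visits is the pumpable y.

p2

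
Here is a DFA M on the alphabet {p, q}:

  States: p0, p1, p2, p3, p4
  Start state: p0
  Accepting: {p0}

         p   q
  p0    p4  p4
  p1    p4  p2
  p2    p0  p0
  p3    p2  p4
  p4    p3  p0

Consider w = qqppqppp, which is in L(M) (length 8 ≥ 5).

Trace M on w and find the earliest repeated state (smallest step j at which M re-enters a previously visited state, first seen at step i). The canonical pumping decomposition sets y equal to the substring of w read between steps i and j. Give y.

State sequence: p0 -q-> p4 -q-> p0 -p-> p4 -p-> p3 -q-> p4 -p-> p3 -p-> p2 -p-> p0
First repeat at step 2: p0 was already visited.

So i = 0, j = 2, giving x = w[0:0] = ε, y = w[0:2] = qq, z = w[2:8] = ppqppp.
Check: |xy| = 2 ≤ 5 and |y| = 2 ≥ 1. Reading y takes M from p0 back to p0, so every xyⁱz is accepted.

qq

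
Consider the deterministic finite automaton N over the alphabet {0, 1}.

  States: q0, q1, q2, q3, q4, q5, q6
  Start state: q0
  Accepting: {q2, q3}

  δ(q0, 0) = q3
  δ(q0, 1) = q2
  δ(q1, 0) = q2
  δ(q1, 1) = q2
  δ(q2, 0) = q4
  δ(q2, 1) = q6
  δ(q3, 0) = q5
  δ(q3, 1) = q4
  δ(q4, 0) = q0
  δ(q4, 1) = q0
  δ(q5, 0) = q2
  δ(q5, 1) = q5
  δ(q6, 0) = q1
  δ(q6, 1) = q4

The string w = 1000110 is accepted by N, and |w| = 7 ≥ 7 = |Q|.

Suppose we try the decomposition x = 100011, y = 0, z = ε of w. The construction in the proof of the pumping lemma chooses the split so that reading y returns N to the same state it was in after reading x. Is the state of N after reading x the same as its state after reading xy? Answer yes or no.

State sequence: q0 -1-> q2 -0-> q4 -0-> q0 -0-> q3 -1-> q4 -1-> q0 -0-> q3

After x (step 6): q0. After xy (step 7): q3.
They differ (q0 ≠ q3), so y is not a cycle from the state after x; this split is not the one the pumping-lemma construction produces, and pumping y need not keep the string in L(N).

no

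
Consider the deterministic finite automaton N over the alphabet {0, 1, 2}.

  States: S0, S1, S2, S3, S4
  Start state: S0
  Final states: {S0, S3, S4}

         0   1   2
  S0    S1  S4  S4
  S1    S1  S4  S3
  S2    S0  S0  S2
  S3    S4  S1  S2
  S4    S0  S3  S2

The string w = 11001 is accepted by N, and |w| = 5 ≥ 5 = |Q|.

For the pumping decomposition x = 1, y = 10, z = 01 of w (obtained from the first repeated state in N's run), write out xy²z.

1101001

xy^2z = 1·10·10·01 = 1101001.
Reading y = 10 takes N from S4 back to S4, so after x·y·y the machine is still in S4, and z then leads to the accepting state S4. Hence 1101001 ∈ L(N).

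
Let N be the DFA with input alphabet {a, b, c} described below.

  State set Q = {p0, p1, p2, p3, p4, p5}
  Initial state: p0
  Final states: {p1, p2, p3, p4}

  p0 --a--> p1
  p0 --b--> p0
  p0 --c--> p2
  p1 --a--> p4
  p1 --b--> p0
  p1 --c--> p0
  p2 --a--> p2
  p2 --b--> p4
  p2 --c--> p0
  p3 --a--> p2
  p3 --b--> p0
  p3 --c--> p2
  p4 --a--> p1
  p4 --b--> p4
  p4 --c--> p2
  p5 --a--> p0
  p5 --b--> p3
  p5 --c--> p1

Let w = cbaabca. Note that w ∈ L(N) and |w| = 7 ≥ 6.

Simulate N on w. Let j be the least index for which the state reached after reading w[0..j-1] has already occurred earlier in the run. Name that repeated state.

p4

Run of N on w = c b a a b c a:
  step 0: p0  (start)
  step 1: p2  (read c: p0→p2)
  step 2: p4  (read b: p2→p4)
  step 3: p1  (read a: p4→p1)
  step 4: p4  (read a: p1→p4)   ← first repeat (p4 seen earlier)
  step 5: p4  (read b: p4→p4)
  step 6: p2  (read c: p4→p2)
  step 7: p2  (read a: p2→p2)

The earliest repeat is at step j = 4: N is in p4, which it already visited at step i = 2.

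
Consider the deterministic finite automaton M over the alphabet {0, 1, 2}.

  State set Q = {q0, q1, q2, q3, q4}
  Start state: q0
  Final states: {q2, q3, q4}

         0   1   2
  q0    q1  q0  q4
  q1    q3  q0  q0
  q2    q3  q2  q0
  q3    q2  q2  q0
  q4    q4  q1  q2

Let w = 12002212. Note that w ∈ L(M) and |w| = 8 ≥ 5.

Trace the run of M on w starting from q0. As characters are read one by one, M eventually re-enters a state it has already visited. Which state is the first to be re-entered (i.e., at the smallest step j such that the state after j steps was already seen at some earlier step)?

State sequence: q0 -1-> q0 -2-> q4 -0-> q4 -0-> q4 -2-> q2 -2-> q0 -1-> q0 -2-> q4
First repeat at step 1: q0 was already visited.

The earliest repeat is at step j = 1: M is in q0, which it already visited at step i = 0.
The DFA has 5 states, so the proof of the pumping lemma guarantees a repeated state among the first 5+1 visited; the segment between the two visits is the pumpable y.

q0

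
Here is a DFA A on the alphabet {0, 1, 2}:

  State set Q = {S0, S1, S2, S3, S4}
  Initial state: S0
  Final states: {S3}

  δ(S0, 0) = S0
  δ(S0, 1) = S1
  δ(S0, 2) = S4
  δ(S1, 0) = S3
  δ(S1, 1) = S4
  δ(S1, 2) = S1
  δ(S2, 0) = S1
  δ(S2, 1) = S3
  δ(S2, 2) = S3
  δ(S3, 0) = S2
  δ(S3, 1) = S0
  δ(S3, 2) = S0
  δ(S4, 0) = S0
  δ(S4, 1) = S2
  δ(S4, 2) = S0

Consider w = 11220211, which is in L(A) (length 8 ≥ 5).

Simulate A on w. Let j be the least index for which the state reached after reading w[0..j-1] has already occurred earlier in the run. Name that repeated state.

Run of A on w = 1 1 2 2 0 2 1 1:
  step 0: S0  (start)
  step 1: S1  (read 1: S0→S1)
  step 2: S4  (read 1: S1→S4)
  step 3: S0  (read 2: S4→S0)   ← first repeat (S0 seen earlier)
  step 4: S4  (read 2: S0→S4)
  step 5: S0  (read 0: S4→S0)
  step 6: S4  (read 2: S0→S4)
  step 7: S2  (read 1: S4→S2)
  step 8: S3  (read 1: S2→S3)

The earliest repeat is at step j = 3: A is in S0, which it already visited at step i = 0.
Since A has 5 states, any run of length ≥ 5 visits 5+1 states, so by pigeonhole some state repeats within the first 5 steps — that repeat gives the pumpable loop.

S0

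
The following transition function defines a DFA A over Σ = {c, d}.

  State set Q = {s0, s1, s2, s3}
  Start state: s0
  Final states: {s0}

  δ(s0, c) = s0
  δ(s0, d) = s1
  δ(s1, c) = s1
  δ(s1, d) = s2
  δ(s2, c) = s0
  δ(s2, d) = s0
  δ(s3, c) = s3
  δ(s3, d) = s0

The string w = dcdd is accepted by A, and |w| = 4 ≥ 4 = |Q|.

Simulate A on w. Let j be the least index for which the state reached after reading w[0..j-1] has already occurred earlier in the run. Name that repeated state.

Run of A on w = d c d d:
  step 0: s0  (start)
  step 1: s1  (read d: s0→s1)
  step 2: s1  (read c: s1→s1)   ← first repeat (s1 seen earlier)
  step 3: s2  (read d: s1→s2)
  step 4: s0  (read d: s2→s0)

The earliest repeat is at step j = 2: A is in s1, which it already visited at step i = 1.

s1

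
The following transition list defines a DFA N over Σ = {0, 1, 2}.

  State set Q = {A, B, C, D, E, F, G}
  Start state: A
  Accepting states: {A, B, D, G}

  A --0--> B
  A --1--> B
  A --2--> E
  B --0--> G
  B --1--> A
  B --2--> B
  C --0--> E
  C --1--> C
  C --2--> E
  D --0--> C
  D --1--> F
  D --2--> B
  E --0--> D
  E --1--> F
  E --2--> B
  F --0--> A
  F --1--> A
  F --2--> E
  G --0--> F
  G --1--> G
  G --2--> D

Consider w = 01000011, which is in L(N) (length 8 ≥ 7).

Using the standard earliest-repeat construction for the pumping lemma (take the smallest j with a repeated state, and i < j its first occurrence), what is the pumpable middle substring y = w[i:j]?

State sequence: A -0-> B -1-> A -0-> B -0-> G -0-> F -0-> A -1-> B -1-> A
First repeat at step 2: A was already visited.

So i = 0, j = 2, giving x = w[0:0] = ε, y = w[0:2] = 01, z = w[2:8] = 000011.
Check: |xy| = 2 ≤ 7 and |y| = 2 ≥ 1. Reading y takes N from A back to A, so every xyⁱz is accepted.

01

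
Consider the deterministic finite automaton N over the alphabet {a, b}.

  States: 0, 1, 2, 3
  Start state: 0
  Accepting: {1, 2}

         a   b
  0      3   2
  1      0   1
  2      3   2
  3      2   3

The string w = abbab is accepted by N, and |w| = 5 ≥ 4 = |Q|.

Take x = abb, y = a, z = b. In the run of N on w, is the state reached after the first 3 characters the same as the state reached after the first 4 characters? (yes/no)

no

State sequence: 0 -a-> 3 -b-> 3 -b-> 3 -a-> 2

After x (step 3): 3. After xy (step 4): 2.
They differ (3 ≠ 2), so y is not a cycle from the state after x; this split is not the one the pumping-lemma construction produces, and pumping y need not keep the string in L(N).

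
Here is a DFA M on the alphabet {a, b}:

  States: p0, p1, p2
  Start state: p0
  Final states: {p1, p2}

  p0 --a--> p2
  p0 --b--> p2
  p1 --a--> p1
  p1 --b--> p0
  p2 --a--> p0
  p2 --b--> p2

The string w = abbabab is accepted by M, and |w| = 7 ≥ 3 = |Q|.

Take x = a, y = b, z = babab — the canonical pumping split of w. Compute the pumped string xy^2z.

xy^2z = a·b·b·babab = abbbabab.
Reading y = b takes M from p2 back to p2, so after x·y·y the machine is still in p2, and z then leads to the accepting state p2. Hence abbbabab ∈ L(M).

abbbabab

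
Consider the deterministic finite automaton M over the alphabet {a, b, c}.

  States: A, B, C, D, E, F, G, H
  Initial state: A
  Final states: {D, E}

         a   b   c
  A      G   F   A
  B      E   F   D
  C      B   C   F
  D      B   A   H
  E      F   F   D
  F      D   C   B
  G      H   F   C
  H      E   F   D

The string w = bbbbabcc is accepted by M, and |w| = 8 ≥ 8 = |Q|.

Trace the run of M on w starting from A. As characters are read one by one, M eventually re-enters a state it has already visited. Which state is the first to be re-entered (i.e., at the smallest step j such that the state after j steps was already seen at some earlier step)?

C

Run of M on w = b b b b a b c c:
  step 0: A  (start)
  step 1: F  (read b: A→F)
  step 2: C  (read b: F→C)
  step 3: C  (read b: C→C)   ← first repeat (C seen earlier)
  step 4: C  (read b: C→C)
  step 5: B  (read a: C→B)
  step 6: F  (read b: B→F)
  step 7: B  (read c: F→B)
  step 8: D  (read c: B→D)

The earliest repeat is at step j = 3: M is in C, which it already visited at step i = 2.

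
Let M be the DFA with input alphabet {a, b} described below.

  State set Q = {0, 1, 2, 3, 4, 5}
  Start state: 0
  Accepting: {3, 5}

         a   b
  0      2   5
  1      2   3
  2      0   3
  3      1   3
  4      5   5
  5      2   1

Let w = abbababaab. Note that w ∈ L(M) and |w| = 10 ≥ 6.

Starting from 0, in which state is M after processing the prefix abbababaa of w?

State sequence: 0 -a-> 2 -b-> 3 -b-> 3 -a-> 1 -b-> 3 -a-> 1 -b-> 3 -a-> 1 -a-> 2

After reading 9 characters, M is in state 2.

2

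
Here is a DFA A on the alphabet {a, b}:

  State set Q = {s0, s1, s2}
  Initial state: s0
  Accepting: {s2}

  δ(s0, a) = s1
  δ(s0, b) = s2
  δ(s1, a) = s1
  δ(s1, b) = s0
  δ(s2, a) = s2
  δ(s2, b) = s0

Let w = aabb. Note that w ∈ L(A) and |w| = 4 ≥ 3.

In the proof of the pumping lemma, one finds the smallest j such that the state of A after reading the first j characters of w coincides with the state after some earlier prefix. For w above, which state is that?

s1

State sequence: s0 -a-> s1 -a-> s1 -b-> s0 -b-> s2
First repeat at step 2: s1 was already visited.

The earliest repeat is at step j = 2: A is in s1, which it already visited at step i = 1.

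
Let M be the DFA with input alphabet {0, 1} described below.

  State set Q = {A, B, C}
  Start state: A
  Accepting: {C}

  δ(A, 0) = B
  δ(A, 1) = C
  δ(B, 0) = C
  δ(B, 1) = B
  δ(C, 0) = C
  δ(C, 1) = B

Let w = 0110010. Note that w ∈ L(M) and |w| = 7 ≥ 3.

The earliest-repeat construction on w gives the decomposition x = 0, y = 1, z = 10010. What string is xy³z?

011110010

xy^3z = 0·1·1·1·10010 = 011110010.
Reading y = 1 takes M from B back to B, so after x·y·y·y the machine is still in B, and z then leads to the accepting state C. Hence 011110010 ∈ L(M).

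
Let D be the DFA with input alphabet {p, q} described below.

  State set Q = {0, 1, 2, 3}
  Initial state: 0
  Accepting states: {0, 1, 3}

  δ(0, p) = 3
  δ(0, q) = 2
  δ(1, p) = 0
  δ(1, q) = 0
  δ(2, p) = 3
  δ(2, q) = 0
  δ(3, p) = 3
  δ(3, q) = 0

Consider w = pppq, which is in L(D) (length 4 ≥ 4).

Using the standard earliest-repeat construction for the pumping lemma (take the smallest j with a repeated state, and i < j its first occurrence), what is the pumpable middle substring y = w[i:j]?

State sequence: 0 -p-> 3 -p-> 3 -p-> 3 -q-> 0
First repeat at step 2: 3 was already visited.

So i = 1, j = 2, giving x = w[0:1] = p, y = w[1:2] = p, z = w[2:4] = pq.
Check: |xy| = 2 ≤ 4 and |y| = 1 ≥ 1. Reading y takes D from 3 back to 3, so every xyⁱz is accepted.

p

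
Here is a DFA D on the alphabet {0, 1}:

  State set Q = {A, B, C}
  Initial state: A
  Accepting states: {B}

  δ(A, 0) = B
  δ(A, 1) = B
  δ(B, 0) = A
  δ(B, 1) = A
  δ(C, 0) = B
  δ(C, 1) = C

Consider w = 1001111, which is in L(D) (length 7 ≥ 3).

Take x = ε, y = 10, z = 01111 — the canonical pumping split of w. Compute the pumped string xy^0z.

01111

xy⁰z = xz = ε·01111 = 01111.
Reading y = 10 takes D from A back to A, so after x the machine is still in A, and z then leads to the accepting state B. Hence 01111 ∈ L(D).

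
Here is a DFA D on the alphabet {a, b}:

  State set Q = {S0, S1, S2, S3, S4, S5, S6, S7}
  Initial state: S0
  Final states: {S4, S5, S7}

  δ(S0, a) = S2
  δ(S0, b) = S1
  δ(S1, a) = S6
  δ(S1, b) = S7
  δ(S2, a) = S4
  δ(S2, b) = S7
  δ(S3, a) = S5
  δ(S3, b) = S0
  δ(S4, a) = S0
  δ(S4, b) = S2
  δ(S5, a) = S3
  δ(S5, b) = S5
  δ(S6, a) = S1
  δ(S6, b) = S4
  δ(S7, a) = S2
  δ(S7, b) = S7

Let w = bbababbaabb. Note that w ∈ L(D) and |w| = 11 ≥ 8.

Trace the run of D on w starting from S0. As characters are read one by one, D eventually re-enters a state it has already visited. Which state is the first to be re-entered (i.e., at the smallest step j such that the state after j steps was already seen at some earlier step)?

Run of D on w = b b a b a b b a a b b:
  step 0: S0  (start)
  step 1: S1  (read b: S0→S1)
  step 2: S7  (read b: S1→S7)
  step 3: S2  (read a: S7→S2)
  step 4: S7  (read b: S2→S7)   ← first repeat (S7 seen earlier)
  step 5: S2  (read a: S7→S2)
  step 6: S7  (read b: S2→S7)
  step 7: S7  (read b: S7→S7)
  step 8: S2  (read a: S7→S2)
  step 9: S4  (read a: S2→S4)
  step 10: S2  (read b: S4→S2)
  step 11: S7  (read b: S2→S7)

The earliest repeat is at step j = 4: D is in S7, which it already visited at step i = 2.

S7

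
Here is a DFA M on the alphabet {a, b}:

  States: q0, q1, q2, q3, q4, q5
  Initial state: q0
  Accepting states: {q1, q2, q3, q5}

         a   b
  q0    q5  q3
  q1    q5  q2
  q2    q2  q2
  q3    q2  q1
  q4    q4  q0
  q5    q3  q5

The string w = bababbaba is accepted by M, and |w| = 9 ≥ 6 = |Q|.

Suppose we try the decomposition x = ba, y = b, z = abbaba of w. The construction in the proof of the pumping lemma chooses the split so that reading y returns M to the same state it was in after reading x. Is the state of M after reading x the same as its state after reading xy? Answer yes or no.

Run of M on the first 3 characters of w = b a b:
  step 0: q0  (start)
  step 1: q3  (read b: q0→q3)
  step 2: q2  (read a: q3→q2)
  step 3: q2  (read b: q2→q2)

After x (step 2): q2. After xy (step 3): q2.
They match, so y = b drives M around a cycle from q2 back to itself; pumping y any number of times keeps M in q2 before reading z, and xyⁱz ∈ L(M) for every i ≥ 0.

yes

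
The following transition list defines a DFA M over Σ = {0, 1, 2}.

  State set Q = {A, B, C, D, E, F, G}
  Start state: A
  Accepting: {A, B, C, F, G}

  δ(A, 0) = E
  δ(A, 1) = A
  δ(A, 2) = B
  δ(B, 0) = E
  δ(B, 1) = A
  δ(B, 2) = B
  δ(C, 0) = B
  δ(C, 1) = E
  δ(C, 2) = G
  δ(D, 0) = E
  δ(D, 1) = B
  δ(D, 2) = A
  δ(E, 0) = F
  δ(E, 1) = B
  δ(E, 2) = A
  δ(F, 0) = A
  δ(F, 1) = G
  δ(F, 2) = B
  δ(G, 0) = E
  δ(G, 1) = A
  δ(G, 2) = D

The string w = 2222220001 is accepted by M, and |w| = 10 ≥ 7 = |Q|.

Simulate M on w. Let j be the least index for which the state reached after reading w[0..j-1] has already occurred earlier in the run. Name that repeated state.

B

Run of M on w = 2 2 2 2 2 2 0 0 0 1:
  step 0: A  (start)
  step 1: B  (read 2: A→B)
  step 2: B  (read 2: B→B)   ← first repeat (B seen earlier)
  step 3: B  (read 2: B→B)
  step 4: B  (read 2: B→B)
  step 5: B  (read 2: B→B)
  step 6: B  (read 2: B→B)
  step 7: E  (read 0: B→E)
  step 8: F  (read 0: E→F)
  step 9: A  (read 0: F→A)
  step 10: A  (read 1: A→A)

The earliest repeat is at step j = 2: M is in B, which it already visited at step i = 1.
Since M has 7 states, any run of length ≥ 7 visits 7+1 states, so by pigeonhole some state repeats within the first 7 steps — that repeat gives the pumpable loop.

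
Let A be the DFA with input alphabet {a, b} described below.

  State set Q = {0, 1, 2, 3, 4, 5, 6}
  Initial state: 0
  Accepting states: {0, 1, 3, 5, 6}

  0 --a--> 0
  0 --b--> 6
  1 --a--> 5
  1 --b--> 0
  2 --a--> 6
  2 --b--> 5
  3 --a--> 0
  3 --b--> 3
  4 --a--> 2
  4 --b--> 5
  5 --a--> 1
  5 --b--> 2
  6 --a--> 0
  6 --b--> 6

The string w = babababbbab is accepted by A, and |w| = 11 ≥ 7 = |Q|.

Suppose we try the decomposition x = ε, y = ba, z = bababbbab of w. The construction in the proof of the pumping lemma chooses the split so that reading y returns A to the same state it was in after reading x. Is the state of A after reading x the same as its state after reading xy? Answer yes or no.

State sequence: 0 -b-> 6 -a-> 0

After x (step 0): 0. After xy (step 2): 0.
They match, so y = ba drives A around a cycle from 0 back to itself; pumping y any number of times keeps A in 0 before reading z, and xyⁱz ∈ L(A) for every i ≥ 0.

yes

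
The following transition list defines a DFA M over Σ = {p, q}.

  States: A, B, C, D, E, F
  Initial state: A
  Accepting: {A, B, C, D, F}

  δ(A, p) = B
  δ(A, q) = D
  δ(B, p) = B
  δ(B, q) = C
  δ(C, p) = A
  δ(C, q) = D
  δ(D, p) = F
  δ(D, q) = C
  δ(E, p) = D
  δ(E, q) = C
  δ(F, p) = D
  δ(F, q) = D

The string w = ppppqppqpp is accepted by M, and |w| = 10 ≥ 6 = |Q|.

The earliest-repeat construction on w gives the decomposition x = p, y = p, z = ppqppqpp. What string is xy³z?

xy^3z = p·p·p·p·ppqppqpp = ppppppqppqpp.
Reading y = p takes M from B back to B, so after x·y·y·y the machine is still in B, and z then leads to the accepting state B. Hence ppppppqppqpp ∈ L(M).

ppppppqppqpp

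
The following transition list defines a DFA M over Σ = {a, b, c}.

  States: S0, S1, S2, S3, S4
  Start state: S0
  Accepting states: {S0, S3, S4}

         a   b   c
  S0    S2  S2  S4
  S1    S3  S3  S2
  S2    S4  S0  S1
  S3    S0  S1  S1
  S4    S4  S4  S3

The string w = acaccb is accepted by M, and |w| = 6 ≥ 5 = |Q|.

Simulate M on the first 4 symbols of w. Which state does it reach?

Run of M on the first 4 characters of w = a c a c:
  step 0: S0  (start)
  step 1: S2  (read a: S0→S2)
  step 2: S1  (read c: S2→S1)
  step 3: S3  (read a: S1→S3)
  step 4: S1  (read c: S3→S1)

After reading 4 characters, M is in state S1.

S1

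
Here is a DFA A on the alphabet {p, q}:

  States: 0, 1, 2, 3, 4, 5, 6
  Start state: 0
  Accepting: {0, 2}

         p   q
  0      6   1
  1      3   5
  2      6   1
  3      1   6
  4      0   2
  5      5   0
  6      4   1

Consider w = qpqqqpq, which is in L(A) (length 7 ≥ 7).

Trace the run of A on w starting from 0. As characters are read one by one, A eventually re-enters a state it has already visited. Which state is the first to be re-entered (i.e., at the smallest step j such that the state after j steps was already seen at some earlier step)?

State sequence: 0 -q-> 1 -p-> 3 -q-> 6 -q-> 1 -q-> 5 -p-> 5 -q-> 0
First repeat at step 4: 1 was already visited.

The earliest repeat is at step j = 4: A is in 1, which it already visited at step i = 1.
Since A has 7 states, any run of length ≥ 7 visits 7+1 states, so by pigeonhole some state repeats within the first 7 steps — that repeat gives the pumpable loop.

1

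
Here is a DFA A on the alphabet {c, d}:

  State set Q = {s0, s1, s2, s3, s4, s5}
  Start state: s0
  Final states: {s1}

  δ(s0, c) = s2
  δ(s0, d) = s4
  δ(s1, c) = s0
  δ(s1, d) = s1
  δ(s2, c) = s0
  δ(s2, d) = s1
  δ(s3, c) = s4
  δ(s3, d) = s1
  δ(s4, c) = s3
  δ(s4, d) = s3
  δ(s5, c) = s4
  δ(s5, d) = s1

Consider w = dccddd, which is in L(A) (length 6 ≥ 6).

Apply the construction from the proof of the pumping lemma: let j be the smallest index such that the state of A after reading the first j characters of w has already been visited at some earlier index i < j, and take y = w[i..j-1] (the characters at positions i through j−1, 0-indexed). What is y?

cc

State sequence: s0 -d-> s4 -c-> s3 -c-> s4 -d-> s3 -d-> s1 -d-> s1
First repeat at step 3: s4 was already visited.

So i = 1, j = 3, giving x = w[0:1] = d, y = w[1:3] = cc, z = w[3:6] = ddd.
Check: |xy| = 3 ≤ 6 and |y| = 2 ≥ 1. Reading y takes A from s4 back to s4, so every xyⁱz is accepted.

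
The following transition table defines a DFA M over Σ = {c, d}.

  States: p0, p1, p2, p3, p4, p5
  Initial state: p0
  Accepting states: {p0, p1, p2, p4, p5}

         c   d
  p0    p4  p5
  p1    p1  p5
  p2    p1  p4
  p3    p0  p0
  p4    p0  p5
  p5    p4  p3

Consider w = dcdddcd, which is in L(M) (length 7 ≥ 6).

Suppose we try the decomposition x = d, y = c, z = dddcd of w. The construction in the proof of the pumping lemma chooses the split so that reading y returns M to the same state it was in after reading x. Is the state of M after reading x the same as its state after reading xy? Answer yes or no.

no

State sequence: p0 -d-> p5 -c-> p4

After x (step 1): p5. After xy (step 2): p4.
They differ (p5 ≠ p4), so y is not a cycle from the state after x; this split is not the one the pumping-lemma construction produces, and pumping y need not keep the string in L(M).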